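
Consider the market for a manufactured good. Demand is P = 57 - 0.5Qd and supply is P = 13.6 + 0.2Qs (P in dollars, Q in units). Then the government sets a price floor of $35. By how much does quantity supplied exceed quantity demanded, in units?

63

Rearranging demand gives Qd = 114 - 2P; rearranging supply gives Qs = 5P - 68. In a free market, 114 - 2P = 5P - 68 gives the equilibrium P* = 26, Q* = 62.
Because the floor (35) lies above the market-clearing price, it is binding.
At P = 35: Qd = 114 - 2·35 = 44 and Qs = 5·35 - 68 = 107.
Surplus = Qs - Qd = 107 - 44 = 63.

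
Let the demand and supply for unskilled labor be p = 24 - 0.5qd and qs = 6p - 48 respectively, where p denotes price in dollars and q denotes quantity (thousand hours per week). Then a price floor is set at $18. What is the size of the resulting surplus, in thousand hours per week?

48

Rearranging demand gives qd = 48 - 2p. Setting quantity demanded equal to quantity supplied, 48 - 2p = 6p - 48, gives p* = 12 and q* = 24.
The floor of 18 is above the equilibrium price 12, so it binds.
At p = 18: qd = 48 - 2·18 = 12 and qs = 6·18 - 48 = 60.
Surplus = qs - qd = 60 - 12 = 48.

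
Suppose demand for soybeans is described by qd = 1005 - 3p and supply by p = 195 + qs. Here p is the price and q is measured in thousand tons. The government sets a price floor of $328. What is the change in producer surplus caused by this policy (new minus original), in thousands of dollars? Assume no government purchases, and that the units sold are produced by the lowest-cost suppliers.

-2940

Rearranging supply gives qs = p - 195. Setting quantity demanded equal to quantity supplied, 1005 - 3p = p - 195, gives p* = 300 and q* = 105.
The floor of 328 is above the equilibrium price 300, so it binds.
At p = 328: qd = 1005 - 3·328 = 21 and qs = 328 - 195 = 133.
Producer surplus without the control is ½ · (300 - 195) · 105 = 5512.5.
With the floor, 21 units are sold at 328. The supply price at q = 21 is 216, so PS = ½ · [(328 - 195) + (328 - 216)] · 21 = 2572.5.
Change in producer surplus = 2572.5 - 5512.5 = -2940.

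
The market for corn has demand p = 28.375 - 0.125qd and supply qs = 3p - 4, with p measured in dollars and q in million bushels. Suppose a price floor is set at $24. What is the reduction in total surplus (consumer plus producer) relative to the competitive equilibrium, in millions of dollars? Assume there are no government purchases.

Rearranging demand gives qd = 227 - 8p. Equilibrium: 227 - 8p = 3p - 4, so 231 = 11p and p* = 21, q* = 59.
The floor of 24 is above the equilibrium price 21, so it binds.
At p = 24: qd = 227 - 8·24 = 35 and qs = 3·24 - 4 = 68.
Quantity traded falls to 35. At q = 35 the demand price is (227 - 35)/8 = 24 and the supply price is (4 + 35)/3 = 13.
Deadweight loss = ½ · (24 - 13) · (59 - 35) = ½ · 11 · 24 = 132.

132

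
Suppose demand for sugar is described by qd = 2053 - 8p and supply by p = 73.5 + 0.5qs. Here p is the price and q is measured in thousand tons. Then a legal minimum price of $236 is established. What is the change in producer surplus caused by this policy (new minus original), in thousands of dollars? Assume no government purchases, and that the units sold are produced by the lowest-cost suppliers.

-1456

Rearranging supply gives qs = 2p - 147. Setting quantity demanded equal to quantity supplied, 2053 - 8p = 2p - 147, gives p* = 220 and q* = 293.
The floor of 236 is above the equilibrium price 220, so it binds.
At p = 236: qd = 2053 - 8·236 = 165 and qs = 2·236 - 147 = 325.
Producer surplus without the control is ½ · (220 - 73.5) · 293 = 21462.25.
With the floor, 165 units are sold at 236. The supply price at q = 165 is 156, so PS = ½ · [(236 - 73.5) + (236 - 156)] · 165 = 20006.25.
Change in producer surplus = 20006.25 - 21462.25 = -1456.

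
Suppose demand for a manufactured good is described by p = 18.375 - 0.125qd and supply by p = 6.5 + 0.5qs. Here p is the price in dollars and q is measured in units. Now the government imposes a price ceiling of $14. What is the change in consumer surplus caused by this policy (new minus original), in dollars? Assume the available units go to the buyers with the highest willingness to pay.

Rearranging demand gives qd = 147 - 8p; rearranging supply gives qs = 2p - 13. Setting quantity demanded equal to quantity supplied, 147 - 8p = 2p - 13, gives p* = 16 and q* = 19.
Because the ceiling (14) lies below the market-clearing price, it is binding.
At p = 14: qd = 147 - 8·14 = 35 and qs = 2·14 - 13 = 15.
Consumer surplus without the control is ½ · (18.375 - 16) · 19 = 22.5625.
With the ceiling, 15 units are sold at 14 (assume they go to the highest-value buyers). The demand price at q = 15 is 16.5, so CS = ½ · [(18.375 - 14) + (16.5 - 14)] · 15 = 51.5625.
Change in consumer surplus = 51.5625 - 22.5625 = 29.

29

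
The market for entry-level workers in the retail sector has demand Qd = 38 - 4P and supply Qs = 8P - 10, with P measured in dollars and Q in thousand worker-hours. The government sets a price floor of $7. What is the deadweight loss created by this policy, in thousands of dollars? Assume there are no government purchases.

In a free market, 38 - 4P = 8P - 10 gives the equilibrium P* = 4, Q* = 22.
The floor of 7 is above the equilibrium price 4, so it binds.
At P = 7: Qd = 38 - 4·7 = 10 and Qs = 8·7 - 10 = 46.
Quantity traded falls to 10. At Q = 10 the demand price is (38 - 10)/4 = 7 and the supply price is (10 + 10)/8 = 2.5.
Deadweight loss = ½ · (7 - 2.5) · (22 - 10) = ½ · 4.5 · 12 = 27.

27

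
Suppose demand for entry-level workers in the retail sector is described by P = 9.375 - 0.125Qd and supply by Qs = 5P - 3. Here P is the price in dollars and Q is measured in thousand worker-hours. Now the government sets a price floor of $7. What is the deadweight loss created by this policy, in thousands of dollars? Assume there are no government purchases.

Rearranging demand gives Qd = 75 - 8P. Equilibrium: 75 - 8P = 5P - 3, so 78 = 13P and P* = 6, Q* = 27.
Because the floor (7) lies above the market-clearing price, it is binding.
At P = 7: Qd = 75 - 8·7 = 19 and Qs = 5·7 - 3 = 32.
Quantity traded falls to 19. At Q = 19 the demand price is (75 - 19)/8 = 7 and the supply price is (3 + 19)/5 = 4.4.
Deadweight loss = ½ · (7 - 4.4) · (27 - 19) = ½ · 2.6 · 8 = 10.4.

10.4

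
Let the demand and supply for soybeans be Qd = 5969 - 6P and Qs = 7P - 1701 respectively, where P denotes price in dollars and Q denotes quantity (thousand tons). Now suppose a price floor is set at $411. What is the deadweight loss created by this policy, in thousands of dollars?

0

Equilibrium: 5969 - 6P = 7P - 1701, so 7670 = 13P and P* = 590, Q* = 2429.
The floor of 411 is below the equilibrium price 590, so it is not binding; the market clears at P* = 590, Q* = 2429.
Since the control does not bind, no trades are prevented and deadweight loss is zero.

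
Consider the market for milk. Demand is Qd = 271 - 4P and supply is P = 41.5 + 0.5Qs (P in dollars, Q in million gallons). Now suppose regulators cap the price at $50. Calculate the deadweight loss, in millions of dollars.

121.5

Rearranging supply gives Qs = 2P - 83. Without the control the market clears where 271 - 4P = 2P - 83, i.e. P* = 59 and Q* = 35.
Because the ceiling (50) lies below the market-clearing price, it is binding.
At P = 50: Qd = 271 - 4·50 = 71 and Qs = 2·50 - 83 = 17.
Quantity traded falls to 17. At Q = 17 the demand price is (271 - 17)/4 = 63.5 and the supply price is (83 + 17)/2 = 50.
Deadweight loss = ½ · (63.5 - 50) · (35 - 17) = ½ · 13.5 · 18 = 121.5.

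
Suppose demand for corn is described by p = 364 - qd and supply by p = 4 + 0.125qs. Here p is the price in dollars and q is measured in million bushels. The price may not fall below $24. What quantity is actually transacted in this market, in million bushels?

Rearranging demand gives qd = 364 - p; rearranging supply gives qs = 8p - 32. In a free market, 364 - p = 8p - 32 gives the equilibrium p* = 44, q* = 320.
The floor of 24 is below the equilibrium price 44, so it is not binding; the market clears at p* = 44, q* = 320.

320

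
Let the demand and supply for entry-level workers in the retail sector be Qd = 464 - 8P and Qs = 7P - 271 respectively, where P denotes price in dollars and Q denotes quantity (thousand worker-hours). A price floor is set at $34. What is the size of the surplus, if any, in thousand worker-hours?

In a free market, 464 - 8P = 7P - 271 gives the equilibrium P* = 49, Q* = 72.
The floor of 34 is below the equilibrium price 49, so it is not binding; the market clears at P* = 49, Q* = 72.
Since the control does not bind, there is no surplus.

0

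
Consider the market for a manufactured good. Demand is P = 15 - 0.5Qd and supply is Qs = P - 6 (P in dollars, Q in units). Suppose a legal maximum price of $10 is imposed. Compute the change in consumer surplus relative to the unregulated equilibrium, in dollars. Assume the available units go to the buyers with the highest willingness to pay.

7

Rearranging demand gives Qd = 30 - 2P. Without the control the market clears where 30 - 2P = P - 6, i.e. P* = 12 and Q* = 6.
Since 10 < 12, the ceiling is binding.
At P = 10: Qd = 30 - 2·10 = 10 and Qs = 10 - 6 = 4.
Consumer surplus without the control is ½ · (15 - 12) · 6 = 9.
With the ceiling, 4 units are sold at 10 (assume they go to the highest-value buyers). The demand price at Q = 4 is 13, so CS = ½ · [(15 - 10) + (13 - 10)] · 4 = 16.
Change in consumer surplus = 16 - 9 = 7.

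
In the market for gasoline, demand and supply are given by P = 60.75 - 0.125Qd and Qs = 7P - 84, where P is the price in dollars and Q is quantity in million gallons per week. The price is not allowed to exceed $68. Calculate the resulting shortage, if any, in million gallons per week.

Rearranging demand gives Qd = 486 - 8P. Without the control the market clears where 486 - 8P = 7P - 84, i.e. P* = 38 and Q* = 182.
Since 68 is above P* = 38, the ceiling does not bind and the free-market outcome prevails.
Since the control does not bind, there is no shortage.

0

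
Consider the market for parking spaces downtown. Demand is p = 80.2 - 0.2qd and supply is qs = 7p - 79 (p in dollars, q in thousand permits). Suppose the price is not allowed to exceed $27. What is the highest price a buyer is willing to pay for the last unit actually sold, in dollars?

Rearranging demand gives qd = 401 - 5p. Equilibrium: 401 - 5p = 7p - 79, so 480 = 12p and p* = 40, q* = 201.
The ceiling of 27 is below the equilibrium price 40, so it binds.
At p = 27: qd = 401 - 5·27 = 266 and qs = 7·27 - 79 = 110.
Only 110 units reach the market. On the demand curve, the marginal buyer's willingness to pay at q = 110 is (401 - 110)/5 = 58.2.

58.2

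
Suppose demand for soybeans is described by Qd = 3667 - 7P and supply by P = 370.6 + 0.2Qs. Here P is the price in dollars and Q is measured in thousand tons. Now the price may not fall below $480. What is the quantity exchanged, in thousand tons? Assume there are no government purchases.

307

Rearranging supply gives Qs = 5P - 1853. Equilibrium: 3667 - 7P = 5P - 1853, so 5520 = 12P and P* = 460, Q* = 447.
The floor of 480 is above the equilibrium price 460, so it binds.
At P = 480: Qd = 3667 - 7·480 = 307 and Qs = 5·480 - 1853 = 547.
The quantity actually transacted is the short side, demand: 307.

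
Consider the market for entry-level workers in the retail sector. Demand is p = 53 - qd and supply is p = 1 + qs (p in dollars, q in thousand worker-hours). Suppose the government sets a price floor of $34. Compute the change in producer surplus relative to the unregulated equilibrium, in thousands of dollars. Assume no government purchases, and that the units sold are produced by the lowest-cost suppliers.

Rearranging demand gives qd = 53 - p; rearranging supply gives qs = p - 1. Equilibrium: 53 - p = p - 1, so 54 = 2p and p* = 27, q* = 26.
Since 34 > 27, the floor is binding.
At p = 34: qd = 53 - 34 = 19 and qs = 34 - 1 = 33.
Producer surplus without the control is ½ · (27 - 1) · 26 = 338.
With the floor, 19 units are sold at 34. The supply price at q = 19 is 20, so PS = ½ · [(34 - 1) + (34 - 20)] · 19 = 446.5.
Change in producer surplus = 446.5 - 338 = 108.5.

108.5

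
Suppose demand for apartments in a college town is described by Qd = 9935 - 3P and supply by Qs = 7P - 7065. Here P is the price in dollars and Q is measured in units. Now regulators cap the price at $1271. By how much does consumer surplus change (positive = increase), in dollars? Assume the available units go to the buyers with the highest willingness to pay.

In a free market, 9935 - 3P = 7P - 7065 gives the equilibrium P* = 1700, Q* = 4835.
The ceiling of 1271 is below the equilibrium price 1700, so it binds.
At P = 1271: Qd = 9935 - 3·1271 = 6122 and Qs = 7·1271 - 7065 = 1832.
Consumer surplus without the control is ½ · (9935/3 - 1700) · 4835 = 23377225/6.
With the ceiling, 1832 units are sold at 1271 (assume they go to the highest-value buyers). The demand price at Q = 1832 is 2701, so CS = ½ · [(9935/3 - 1271) + (2701 - 1271)] · 1832 = 9537392/3.
Change in consumer surplus = 9537392/3 - 23377225/6 = -717073.5.

-717073.5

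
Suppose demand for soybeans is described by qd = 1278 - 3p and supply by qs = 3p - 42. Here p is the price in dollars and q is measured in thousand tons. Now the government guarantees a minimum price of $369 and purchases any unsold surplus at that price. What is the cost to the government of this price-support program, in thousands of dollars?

Without the control the market clears where 1278 - 3p = 3p - 42, i.e. p* = 220 and q* = 618.
Because the floor (369) lies above the market-clearing price, it is binding.
At p = 369: qd = 1278 - 3·369 = 171 and qs = 3·369 - 42 = 1065.
Surplus = qs - qd = 894.
Government expenditure = surplus × support price = 894 × 369 = 329886.

329886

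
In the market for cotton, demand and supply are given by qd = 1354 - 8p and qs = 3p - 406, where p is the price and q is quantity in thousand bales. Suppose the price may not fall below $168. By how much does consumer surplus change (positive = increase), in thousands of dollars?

-336

In a free market, 1354 - 8p = 3p - 406 gives the equilibrium p* = 160, q* = 74.
The floor of 168 is above the equilibrium price 160, so it binds.
At p = 168: qd = 1354 - 8·168 = 10 and qs = 3·168 - 406 = 98.
Consumer surplus without the control is ½ · (169.25 - 160) · 74 = 342.25.
With the floor, consumers buy 10 units at 168, so CS = ½ · (169.25 - 168) · 10 = 6.25.
Change in consumer surplus = 6.25 - 342.25 = -336.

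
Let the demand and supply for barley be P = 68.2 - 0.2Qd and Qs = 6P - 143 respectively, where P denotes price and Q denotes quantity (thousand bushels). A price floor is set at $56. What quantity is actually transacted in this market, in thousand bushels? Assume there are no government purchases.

Rearranging demand gives Qd = 341 - 5P. Without the control the market clears where 341 - 5P = 6P - 143, i.e. P* = 44 and Q* = 121.
Since 56 > 44, the floor is binding.
At P = 56: Qd = 341 - 5·56 = 61 and Qs = 6·56 - 143 = 193.
The quantity actually transacted is the short side, demand: 61.

61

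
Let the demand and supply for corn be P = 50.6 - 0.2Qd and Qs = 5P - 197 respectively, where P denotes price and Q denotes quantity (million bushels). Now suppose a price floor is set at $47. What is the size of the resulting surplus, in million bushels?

20

Rearranging demand gives Qd = 253 - 5P. Without the control the market clears where 253 - 5P = 5P - 197, i.e. P* = 45 and Q* = 28.
The floor of 47 is above the equilibrium price 45, so it binds.
At P = 47: Qd = 253 - 5·47 = 18 and Qs = 5·47 - 197 = 38.
Surplus = Qs - Qd = 38 - 18 = 20.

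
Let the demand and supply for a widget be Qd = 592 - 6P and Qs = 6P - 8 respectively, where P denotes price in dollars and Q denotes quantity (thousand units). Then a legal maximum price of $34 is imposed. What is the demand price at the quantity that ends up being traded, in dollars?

Setting quantity demanded equal to quantity supplied, 592 - 6P = 6P - 8, gives P* = 50 and Q* = 292.
The ceiling of 34 is below the equilibrium price 50, so it binds.
At P = 34: Qd = 592 - 6·34 = 388 and Qs = 6·34 - 8 = 196.
Only 196 units reach the market. On the demand curve, the marginal buyer's willingness to pay at Q = 196 is (592 - 196)/6 = 66.

66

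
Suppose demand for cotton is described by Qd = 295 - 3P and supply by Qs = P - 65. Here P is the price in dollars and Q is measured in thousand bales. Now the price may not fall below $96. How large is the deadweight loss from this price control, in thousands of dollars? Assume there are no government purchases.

Setting quantity demanded equal to quantity supplied, 295 - 3P = P - 65, gives P* = 90 and Q* = 25.
Because the floor (96) lies above the market-clearing price, it is binding.
At P = 96: Qd = 295 - 3·96 = 7 and Qs = 96 - 65 = 31.
Quantity traded falls to 7. At Q = 7 the demand price is (295 - 7)/3 = 96 and the supply price is 65 + 7 = 72.
Deadweight loss = ½ · (96 - 72) · (25 - 7) = ½ · 24 · 18 = 216.

216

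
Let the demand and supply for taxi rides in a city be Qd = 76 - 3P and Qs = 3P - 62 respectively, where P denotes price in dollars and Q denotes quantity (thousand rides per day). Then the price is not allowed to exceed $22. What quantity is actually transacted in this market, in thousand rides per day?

4

Without the control the market clears where 76 - 3P = 3P - 62, i.e. P* = 23 and Q* = 7.
Since 22 < 23, the ceiling is binding.
At P = 22: Qd = 76 - 3·22 = 10 and Qs = 3·22 - 62 = 4.
The quantity actually transacted is the short side, supply: 4.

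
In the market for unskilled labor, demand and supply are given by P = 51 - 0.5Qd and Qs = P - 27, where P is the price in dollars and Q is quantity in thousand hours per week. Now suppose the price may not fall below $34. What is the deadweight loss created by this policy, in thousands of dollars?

0

Rearranging demand gives Qd = 102 - 2P. Setting quantity demanded equal to quantity supplied, 102 - 2P = P - 27, gives P* = 43 and Q* = 16.
Since 34 is below P* = 43, the floor does not bind and the free-market outcome prevails.
Since the control does not bind, no trades are prevented and deadweight loss is zero.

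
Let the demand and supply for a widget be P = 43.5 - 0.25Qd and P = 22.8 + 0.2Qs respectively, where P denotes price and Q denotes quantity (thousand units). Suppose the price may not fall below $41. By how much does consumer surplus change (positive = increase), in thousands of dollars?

Rearranging demand gives Qd = 174 - 4P; rearranging supply gives Qs = 5P - 114. Setting quantity demanded equal to quantity supplied, 174 - 4P = 5P - 114, gives P* = 32 and Q* = 46.
The floor of 41 is above the equilibrium price 32, so it binds.
At P = 41: Qd = 174 - 4·41 = 10 and Qs = 5·41 - 114 = 91.
Consumer surplus without the control is ½ · (43.5 - 32) · 46 = 264.5.
With the floor, consumers buy 10 units at 41, so CS = ½ · (43.5 - 41) · 10 = 12.5.
Change in consumer surplus = 12.5 - 264.5 = -252.

-252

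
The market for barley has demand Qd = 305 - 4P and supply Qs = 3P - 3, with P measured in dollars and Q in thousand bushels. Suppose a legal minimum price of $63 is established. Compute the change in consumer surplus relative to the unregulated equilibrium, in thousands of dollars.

-1729

Without the control the market clears where 305 - 4P = 3P - 3, i.e. P* = 44 and Q* = 129.
Because the floor (63) lies above the market-clearing price, it is binding.
At P = 63: Qd = 305 - 4·63 = 53 and Qs = 3·63 - 3 = 186.
Consumer surplus without the control is ½ · (76.25 - 44) · 129 = 2080.125.
With the floor, consumers buy 53 units at 63, so CS = ½ · (76.25 - 63) · 53 = 351.125.
Change in consumer surplus = 351.125 - 2080.125 = -1729.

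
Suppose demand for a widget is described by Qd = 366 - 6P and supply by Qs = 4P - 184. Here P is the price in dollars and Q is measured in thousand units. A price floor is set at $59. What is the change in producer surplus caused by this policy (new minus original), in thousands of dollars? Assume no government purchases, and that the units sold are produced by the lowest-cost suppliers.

In a free market, 366 - 6P = 4P - 184 gives the equilibrium P* = 55, Q* = 36.
Since 59 > 55, the floor is binding.
At P = 59: Qd = 366 - 6·59 = 12 and Qs = 4·59 - 184 = 52.
Producer surplus without the control is ½ · (55 - 46) · 36 = 162.
With the floor, 12 units are sold at 59. The supply price at Q = 12 is 49, so PS = ½ · [(59 - 46) + (59 - 49)] · 12 = 138.
Change in producer surplus = 138 - 162 = -24.

-24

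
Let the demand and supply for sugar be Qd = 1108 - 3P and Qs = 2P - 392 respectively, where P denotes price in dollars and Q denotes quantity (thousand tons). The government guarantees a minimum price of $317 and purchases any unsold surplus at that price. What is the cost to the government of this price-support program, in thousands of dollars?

26945

Setting quantity demanded equal to quantity supplied, 1108 - 3P = 2P - 392, gives P* = 300 and Q* = 208.
Since 317 > 300, the floor is binding.
At P = 317: Qd = 1108 - 3·317 = 157 and Qs = 2·317 - 392 = 242.
Surplus = Qs - Qd = 85.
Government expenditure = surplus × support price = 85 × 317 = 26945.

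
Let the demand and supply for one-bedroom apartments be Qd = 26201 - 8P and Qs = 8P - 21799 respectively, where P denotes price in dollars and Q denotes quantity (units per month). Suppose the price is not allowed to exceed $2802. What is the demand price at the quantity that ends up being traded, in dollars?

3198

Setting quantity demanded equal to quantity supplied, 26201 - 8P = 8P - 21799, gives P* = 3000 and Q* = 2201.
Since 2802 < 3000, the ceiling is binding.
At P = 2802: Qd = 26201 - 8·2802 = 3785 and Qs = 8·2802 - 21799 = 617.
Only 617 units reach the market. On the demand curve, the marginal buyer's willingness to pay at Q = 617 is (26201 - 617)/8 = 3198.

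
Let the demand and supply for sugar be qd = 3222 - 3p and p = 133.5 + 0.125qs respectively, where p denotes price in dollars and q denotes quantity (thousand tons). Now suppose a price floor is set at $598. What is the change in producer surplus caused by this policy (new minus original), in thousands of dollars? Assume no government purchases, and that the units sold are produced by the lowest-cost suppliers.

Rearranging supply gives qs = 8p - 1068. Without the control the market clears where 3222 - 3p = 8p - 1068, i.e. p* = 390 and q* = 2052.
Because the floor (598) lies above the market-clearing price, it is binding.
At p = 598: qd = 3222 - 3·598 = 1428 and qs = 8·598 - 1068 = 3716.
Producer surplus without the control is ½ · (390 - 133.5) · 2052 = 263169.
With the floor, 1428 units are sold at 598. The supply price at q = 1428 is 312, so PS = ½ · [(598 - 133.5) + (598 - 312)] · 1428 = 535857.
Change in producer surplus = 535857 - 263169 = 272688.

272688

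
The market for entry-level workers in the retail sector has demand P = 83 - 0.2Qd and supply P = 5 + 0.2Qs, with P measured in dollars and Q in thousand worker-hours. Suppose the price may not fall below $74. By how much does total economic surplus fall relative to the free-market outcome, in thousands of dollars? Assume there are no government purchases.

4500

Rearranging demand gives Qd = 415 - 5P; rearranging supply gives Qs = 5P - 25. In a free market, 415 - 5P = 5P - 25 gives the equilibrium P* = 44, Q* = 195.
Since 74 > 44, the floor is binding.
At P = 74: Qd = 415 - 5·74 = 45 and Qs = 5·74 - 25 = 345.
Quantity traded falls to 45. At Q = 45 the demand price is (415 - 45)/5 = 74 and the supply price is (25 + 45)/5 = 14.
Deadweight loss = ½ · (74 - 14) · (195 - 45) = ½ · 60 · 150 = 4500.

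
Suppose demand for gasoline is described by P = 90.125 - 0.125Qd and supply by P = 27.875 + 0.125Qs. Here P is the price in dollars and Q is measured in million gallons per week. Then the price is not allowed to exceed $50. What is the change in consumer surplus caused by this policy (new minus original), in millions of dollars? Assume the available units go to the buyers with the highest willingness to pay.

1269

Rearranging demand gives Qd = 721 - 8P; rearranging supply gives Qs = 8P - 223. Setting quantity demanded equal to quantity supplied, 721 - 8P = 8P - 223, gives P* = 59 and Q* = 249.
Because the ceiling (50) lies below the market-clearing price, it is binding.
At P = 50: Qd = 721 - 8·50 = 321 and Qs = 8·50 - 223 = 177.
Consumer surplus without the control is ½ · (90.125 - 59) · 249 = 3875.0625.
With the ceiling, 177 units are sold at 50 (assume they go to the highest-value buyers). The demand price at Q = 177 is 68, so CS = ½ · [(90.125 - 50) + (68 - 50)] · 177 = 5144.0625.
Change in consumer surplus = 5144.0625 - 3875.0625 = 1269.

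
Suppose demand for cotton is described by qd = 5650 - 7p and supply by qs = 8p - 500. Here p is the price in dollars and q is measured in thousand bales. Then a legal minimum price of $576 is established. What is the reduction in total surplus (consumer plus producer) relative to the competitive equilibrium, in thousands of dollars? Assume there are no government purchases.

180836.25

Setting quantity demanded equal to quantity supplied, 5650 - 7p = 8p - 500, gives p* = 410 and q* = 2780.
Because the floor (576) lies above the market-clearing price, it is binding.
At p = 576: qd = 5650 - 7·576 = 1618 and qs = 8·576 - 500 = 4108.
Quantity traded falls to 1618. At q = 1618 the demand price is (5650 - 1618)/7 = 576 and the supply price is (500 + 1618)/8 = 264.75.
Deadweight loss = ½ · (576 - 264.75) · (2780 - 1618) = ½ · 311.25 · 1162 = 180836.25.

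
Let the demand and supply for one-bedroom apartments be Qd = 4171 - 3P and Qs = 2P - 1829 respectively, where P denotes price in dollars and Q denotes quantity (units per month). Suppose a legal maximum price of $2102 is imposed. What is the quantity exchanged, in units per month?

Setting quantity demanded equal to quantity supplied, 4171 - 3P = 2P - 1829, gives P* = 1200 and Q* = 571.
The ceiling of 2102 is above the equilibrium price 1200, so it is not binding; the market clears at P* = 1200, Q* = 571.

571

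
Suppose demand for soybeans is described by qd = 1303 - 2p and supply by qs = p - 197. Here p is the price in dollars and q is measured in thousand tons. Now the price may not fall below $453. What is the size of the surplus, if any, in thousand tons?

Equilibrium: 1303 - 2p = p - 197, so 1500 = 3p and p* = 500, q* = 303.
The floor of 453 is below the equilibrium price 500, so it is not binding; the market clears at p* = 500, q* = 303.
Since the control does not bind, there is no surplus.

0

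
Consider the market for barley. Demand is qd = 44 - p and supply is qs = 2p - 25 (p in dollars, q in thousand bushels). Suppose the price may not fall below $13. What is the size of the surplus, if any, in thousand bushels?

0

Equilibrium: 44 - p = 2p - 25, so 69 = 3p and p* = 23, q* = 21.
The floor of 13 is below the equilibrium price 23, so it is not binding; the market clears at p* = 23, q* = 21.
Since the control does not bind, there is no surplus.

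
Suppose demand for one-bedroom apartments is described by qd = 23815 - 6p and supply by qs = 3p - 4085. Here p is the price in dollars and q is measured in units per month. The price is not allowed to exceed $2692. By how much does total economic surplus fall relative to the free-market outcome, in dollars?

374544

Equilibrium: 23815 - 6p = 3p - 4085, so 27900 = 9p and p* = 3100, q* = 5215.
Because the ceiling (2692) lies below the market-clearing price, it is binding.
At p = 2692: qd = 23815 - 6·2692 = 7663 and qs = 3·2692 - 4085 = 3991.
Quantity traded falls to 3991. At q = 3991 the demand price is (23815 - 3991)/6 = 3304 and the supply price is (4085 + 3991)/3 = 2692.
Deadweight loss = ½ · (3304 - 2692) · (5215 - 3991) = ½ · 612 · 1224 = 374544.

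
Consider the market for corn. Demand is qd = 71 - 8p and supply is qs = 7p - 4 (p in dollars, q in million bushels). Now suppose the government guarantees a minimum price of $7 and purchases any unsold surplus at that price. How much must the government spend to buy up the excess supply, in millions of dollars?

Equilibrium: 71 - 8p = 7p - 4, so 75 = 15p and p* = 5, q* = 31.
Since 7 > 5, the floor is binding.
At p = 7: qd = 71 - 8·7 = 15 and qs = 7·7 - 4 = 45.
Surplus = qs - qd = 30.
Government expenditure = surplus × support price = 30 × 7 = 210.

210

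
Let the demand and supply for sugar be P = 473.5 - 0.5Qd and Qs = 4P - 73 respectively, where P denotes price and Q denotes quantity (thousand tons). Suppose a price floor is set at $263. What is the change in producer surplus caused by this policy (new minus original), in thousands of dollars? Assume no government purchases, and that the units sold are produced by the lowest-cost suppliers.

Rearranging demand gives Qd = 947 - 2P. In a free market, 947 - 2P = 4P - 73 gives the equilibrium P* = 170, Q* = 607.
The floor of 263 is above the equilibrium price 170, so it binds.
At P = 263: Qd = 947 - 2·263 = 421 and Qs = 4·263 - 73 = 979.
Producer surplus without the control is ½ · (170 - 18.25) · 607 = 46056.125.
With the floor, 421 units are sold at 263. The supply price at Q = 421 is 123.5, so PS = ½ · [(263 - 18.25) + (263 - 123.5)] · 421 = 80884.625.
Change in producer surplus = 80884.625 - 46056.125 = 34828.5.

34828.5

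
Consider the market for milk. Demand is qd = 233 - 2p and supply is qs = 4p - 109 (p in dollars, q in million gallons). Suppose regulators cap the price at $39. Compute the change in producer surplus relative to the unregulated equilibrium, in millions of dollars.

-1494

Without the control the market clears where 233 - 2p = 4p - 109, i.e. p* = 57 and q* = 119.
Because the ceiling (39) lies below the market-clearing price, it is binding.
At p = 39: qd = 233 - 2·39 = 155 and qs = 4·39 - 109 = 47.
Producer surplus without the control is ½ · (57 - 27.25) · 119 = 1770.125.
With the ceiling, producers sell 47 units at 39, so PS = ½ · (39 - 27.25) · 47 = 276.125.
Change in producer surplus = 276.125 - 1770.125 = -1494.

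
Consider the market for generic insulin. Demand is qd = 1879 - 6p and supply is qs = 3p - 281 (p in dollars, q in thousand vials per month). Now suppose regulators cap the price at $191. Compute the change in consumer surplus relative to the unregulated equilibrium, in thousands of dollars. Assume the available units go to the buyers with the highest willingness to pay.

12507.25

Setting quantity demanded equal to quantity supplied, 1879 - 6p = 3p - 281, gives p* = 240 and q* = 439.
The ceiling of 191 is below the equilibrium price 240, so it binds.
At p = 191: qd = 1879 - 6·191 = 733 and qs = 3·191 - 281 = 292.
Consumer surplus without the control is ½ · (1879/6 - 240) · 439 = 192721/12.
With the ceiling, 292 units are sold at 191 (assume they go to the highest-value buyers). The demand price at q = 292 is 264.5, so CS = ½ · [(1879/6 - 191) + (264.5 - 191)] · 292 = 85702/3.
Change in consumer surplus = 85702/3 - 192721/12 = 12507.25.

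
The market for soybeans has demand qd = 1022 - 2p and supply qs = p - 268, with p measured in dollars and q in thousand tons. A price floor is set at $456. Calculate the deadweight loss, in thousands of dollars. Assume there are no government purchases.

2028

Equilibrium: 1022 - 2p = p - 268, so 1290 = 3p and p* = 430, q* = 162.
Since 456 > 430, the floor is binding.
At p = 456: qd = 1022 - 2·456 = 110 and qs = 456 - 268 = 188.
Quantity traded falls to 110. At q = 110 the demand price is (1022 - 110)/2 = 456 and the supply price is 268 + 110 = 378.
Deadweight loss = ½ · (456 - 378) · (162 - 110) = ½ · 78 · 52 = 2028.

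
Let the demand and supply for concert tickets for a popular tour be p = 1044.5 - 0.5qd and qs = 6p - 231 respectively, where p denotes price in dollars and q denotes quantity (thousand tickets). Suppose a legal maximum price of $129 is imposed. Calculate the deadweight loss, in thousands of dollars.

Rearranging demand gives qd = 2089 - 2p. Equilibrium: 2089 - 2p = 6p - 231, so 2320 = 8p and p* = 290, q* = 1509.
The ceiling of 129 is below the equilibrium price 290, so it binds.
At p = 129: qd = 2089 - 2·129 = 1831 and qs = 6·129 - 231 = 543.
Quantity traded falls to 543. At q = 543 the demand price is (2089 - 543)/2 = 773 and the supply price is (231 + 543)/6 = 129.
Deadweight loss = ½ · (773 - 129) · (1509 - 543) = ½ · 644 · 966 = 311052.

311052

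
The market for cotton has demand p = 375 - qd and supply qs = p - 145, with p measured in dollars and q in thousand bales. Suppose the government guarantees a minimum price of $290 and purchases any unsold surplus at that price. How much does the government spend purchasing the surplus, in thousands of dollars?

17400

Rearranging demand gives qd = 375 - p. Setting quantity demanded equal to quantity supplied, 375 - p = p - 145, gives p* = 260 and q* = 115.
Because the floor (290) lies above the market-clearing price, it is binding.
At p = 290: qd = 375 - 290 = 85 and qs = 290 - 145 = 145.
Surplus = qs - qd = 60.
Government expenditure = surplus × support price = 60 × 290 = 17400.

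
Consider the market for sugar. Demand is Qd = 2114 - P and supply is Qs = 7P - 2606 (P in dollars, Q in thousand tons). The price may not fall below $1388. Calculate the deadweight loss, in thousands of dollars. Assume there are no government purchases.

Setting quantity demanded equal to quantity supplied, 2114 - P = 7P - 2606, gives P* = 590 and Q* = 1524.
Since 1388 > 590, the floor is binding.
At P = 1388: Qd = 2114 - 1388 = 726 and Qs = 7·1388 - 2606 = 7110.
Quantity traded falls to 726. At Q = 726 the demand price is 2114 - 726 = 1388 and the supply price is (2606 + 726)/7 = 476.
Deadweight loss = ½ · (1388 - 476) · (1524 - 726) = ½ · 912 · 798 = 363888.

363888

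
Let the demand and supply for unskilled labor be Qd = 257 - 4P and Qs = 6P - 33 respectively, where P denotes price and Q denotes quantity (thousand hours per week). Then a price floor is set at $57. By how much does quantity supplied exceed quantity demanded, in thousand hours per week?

Setting quantity demanded equal to quantity supplied, 257 - 4P = 6P - 33, gives P* = 29 and Q* = 141.
Because the floor (57) lies above the market-clearing price, it is binding.
At P = 57: Qd = 257 - 4·57 = 29 and Qs = 6·57 - 33 = 309.
Surplus = Qs - Qd = 309 - 29 = 280.

280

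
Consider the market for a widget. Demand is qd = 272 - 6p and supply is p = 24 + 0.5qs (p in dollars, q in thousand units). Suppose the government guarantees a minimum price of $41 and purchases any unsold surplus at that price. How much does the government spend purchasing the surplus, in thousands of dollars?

Rearranging supply gives qs = 2p - 48. Without the control the market clears where 272 - 6p = 2p - 48, i.e. p* = 40 and q* = 32.
Because the floor (41) lies above the market-clearing price, it is binding.
At p = 41: qd = 272 - 6·41 = 26 and qs = 2·41 - 48 = 34.
Surplus = qs - qd = 8.
Government expenditure = surplus × support price = 8 × 41 = 328.

328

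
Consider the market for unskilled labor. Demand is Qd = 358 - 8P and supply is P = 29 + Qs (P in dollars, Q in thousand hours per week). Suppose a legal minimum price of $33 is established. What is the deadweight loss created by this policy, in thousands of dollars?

Rearranging supply gives Qs = P - 29. In a free market, 358 - 8P = P - 29 gives the equilibrium P* = 43, Q* = 14.
The floor of 33 is below the equilibrium price 43, so it is not binding; the market clears at P* = 43, Q* = 14.
Since the control does not bind, no trades are prevented and deadweight loss is zero.

0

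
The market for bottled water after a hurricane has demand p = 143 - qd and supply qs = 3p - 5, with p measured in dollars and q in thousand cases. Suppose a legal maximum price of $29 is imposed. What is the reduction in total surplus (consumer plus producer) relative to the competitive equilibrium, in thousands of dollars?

384

Rearranging demand gives qd = 143 - p. In a free market, 143 - p = 3p - 5 gives the equilibrium p* = 37, q* = 106.
The ceiling of 29 is below the equilibrium price 37, so it binds.
At p = 29: qd = 143 - 29 = 114 and qs = 3·29 - 5 = 82.
Quantity traded falls to 82. At q = 82 the demand price is 143 - 82 = 61 and the supply price is (5 + 82)/3 = 29.
Deadweight loss = ½ · (61 - 29) · (106 - 82) = ½ · 32 · 24 = 384.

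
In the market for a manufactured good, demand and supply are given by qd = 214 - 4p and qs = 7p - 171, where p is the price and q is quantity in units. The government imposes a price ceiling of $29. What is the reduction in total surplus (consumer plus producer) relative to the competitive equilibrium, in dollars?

Equilibrium: 214 - 4p = 7p - 171, so 385 = 11p and p* = 35, q* = 74.
Since 29 < 35, the ceiling is binding.
At p = 29: qd = 214 - 4·29 = 98 and qs = 7·29 - 171 = 32.
Quantity traded falls to 32. At q = 32 the demand price is (214 - 32)/4 = 45.5 and the supply price is (171 + 32)/7 = 29.
Deadweight loss = ½ · (45.5 - 29) · (74 - 32) = ½ · 16.5 · 42 = 346.5.

346.5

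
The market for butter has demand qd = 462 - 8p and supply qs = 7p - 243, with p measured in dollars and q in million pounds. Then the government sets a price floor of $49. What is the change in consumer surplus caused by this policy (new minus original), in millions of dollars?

Without the control the market clears where 462 - 8p = 7p - 243, i.e. p* = 47 and q* = 86.
Because the floor (49) lies above the market-clearing price, it is binding.
At p = 49: qd = 462 - 8·49 = 70 and qs = 7·49 - 243 = 100.
Consumer surplus without the control is ½ · (57.75 - 47) · 86 = 462.25.
With the floor, consumers buy 70 units at 49, so CS = ½ · (57.75 - 49) · 70 = 306.25.
Change in consumer surplus = 306.25 - 462.25 = -156.

-156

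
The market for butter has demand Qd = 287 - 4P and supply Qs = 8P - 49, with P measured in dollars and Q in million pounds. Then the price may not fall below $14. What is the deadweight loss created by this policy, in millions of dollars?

0

Without the control the market clears where 287 - 4P = 8P - 49, i.e. P* = 28 and Q* = 175.
The floor of 14 is below the equilibrium price 28, so it is not binding; the market clears at P* = 28, Q* = 175.
Since the control does not bind, no trades are prevented and deadweight loss is zero.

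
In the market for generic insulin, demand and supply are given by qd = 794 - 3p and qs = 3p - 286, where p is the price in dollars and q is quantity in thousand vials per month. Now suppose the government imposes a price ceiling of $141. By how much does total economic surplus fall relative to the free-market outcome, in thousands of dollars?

Without the control the market clears where 794 - 3p = 3p - 286, i.e. p* = 180 and q* = 254.
Since 141 < 180, the ceiling is binding.
At p = 141: qd = 794 - 3·141 = 371 and qs = 3·141 - 286 = 137.
Quantity traded falls to 137. At q = 137 the demand price is (794 - 137)/3 = 219 and the supply price is (286 + 137)/3 = 141.
Deadweight loss = ½ · (219 - 141) · (254 - 137) = ½ · 78 · 117 = 4563.

4563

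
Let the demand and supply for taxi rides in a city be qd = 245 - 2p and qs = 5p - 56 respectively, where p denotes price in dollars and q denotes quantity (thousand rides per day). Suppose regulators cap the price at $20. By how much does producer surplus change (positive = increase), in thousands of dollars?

Without the control the market clears where 245 - 2p = 5p - 56, i.e. p* = 43 and q* = 159.
The ceiling of 20 is below the equilibrium price 43, so it binds.
At p = 20: qd = 245 - 2·20 = 205 and qs = 5·20 - 56 = 44.
Producer surplus without the control is ½ · (43 - 11.2) · 159 = 2528.1.
With the ceiling, producers sell 44 units at 20, so PS = ½ · (20 - 11.2) · 44 = 193.6.
Change in producer surplus = 193.6 - 2528.1 = -2334.5.

-2334.5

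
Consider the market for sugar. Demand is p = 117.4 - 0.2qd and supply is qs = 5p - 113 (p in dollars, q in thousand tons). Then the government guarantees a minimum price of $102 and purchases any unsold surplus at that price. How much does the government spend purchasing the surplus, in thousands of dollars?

32640

Rearranging demand gives qd = 587 - 5p. Without the control the market clears where 587 - 5p = 5p - 113, i.e. p* = 70 and q* = 237.
The floor of 102 is above the equilibrium price 70, so it binds.
At p = 102: qd = 587 - 5·102 = 77 and qs = 5·102 - 113 = 397.
Surplus = qs - qd = 320.
Government expenditure = surplus × support price = 320 × 102 = 32640.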